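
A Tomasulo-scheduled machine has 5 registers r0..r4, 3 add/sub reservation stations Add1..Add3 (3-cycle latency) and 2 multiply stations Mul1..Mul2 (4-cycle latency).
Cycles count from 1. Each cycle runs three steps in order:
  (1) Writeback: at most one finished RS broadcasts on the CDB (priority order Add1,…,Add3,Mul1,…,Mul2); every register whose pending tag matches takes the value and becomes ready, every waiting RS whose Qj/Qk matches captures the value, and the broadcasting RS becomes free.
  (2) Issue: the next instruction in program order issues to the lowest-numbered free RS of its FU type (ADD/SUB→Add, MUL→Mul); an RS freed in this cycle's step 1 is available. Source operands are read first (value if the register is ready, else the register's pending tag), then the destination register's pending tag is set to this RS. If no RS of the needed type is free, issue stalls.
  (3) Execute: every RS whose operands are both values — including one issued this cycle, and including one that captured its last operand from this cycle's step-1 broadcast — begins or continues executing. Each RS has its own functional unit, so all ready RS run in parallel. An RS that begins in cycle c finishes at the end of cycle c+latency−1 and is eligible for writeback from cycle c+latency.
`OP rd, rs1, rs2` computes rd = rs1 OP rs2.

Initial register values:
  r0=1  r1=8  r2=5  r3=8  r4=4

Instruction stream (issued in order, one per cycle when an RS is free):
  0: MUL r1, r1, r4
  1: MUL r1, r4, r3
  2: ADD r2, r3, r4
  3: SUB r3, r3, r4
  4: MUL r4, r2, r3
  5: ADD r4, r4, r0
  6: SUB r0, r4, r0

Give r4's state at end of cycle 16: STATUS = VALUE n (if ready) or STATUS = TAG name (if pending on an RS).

  c1: issue MUL r1<-Mul1  regs: r0:1,r1:Mul1,r2:5,r3:8,r4:4
  c2: issue MUL r1<-Mul2  regs: r0:1,r1:Mul2,r2:5,r3:8,r4:4
  c3: issue ADD r2<-Add1  regs: r0:1,r1:Mul2,r2:Add1,r3:8,r4:4
  c4: issue SUB r3<-Add2  regs: r0:1,r1:Mul2,r2:Add1,r3:Add2,r4:4
  c5: CDB Mul1=32; issue MUL r4<-Mul1  regs: r0:1,r1:Mul2,r2:Add1,r3:Add2,r4:Mul1
  c6: CDB Add1=12; issue ADD r4<-Add1  regs: r0:1,r1:Mul2,r2:12,r3:Add2,r4:Add1
  c7: CDB Add2=4; issue SUB r0<-Add2  regs: r0:Add2,r1:Mul2,r2:12,r3:4,r4:Add1
  c8: CDB Mul2=32  regs: r0:Add2,r1:32,r2:12,r3:4,r4:Add1
  c9: -  regs: r0:Add2,r1:32,r2:12,r3:4,r4:Add1
  c10: -  regs: r0:Add2,r1:32,r2:12,r3:4,r4:Add1
  c11: CDB Mul1=48  regs: r0:Add2,r1:32,r2:12,r3:4,r4:Add1
  c12: -  regs: r0:Add2,r1:32,r2:12,r3:4,r4:Add1
  c13: -  regs: r0:Add2,r1:32,r2:12,r3:4,r4:Add1
  c14: CDB Add1=49  regs: r0:Add2,r1:32,r2:12,r3:4,r4:49
  c15: -  regs: r0:Add2,r1:32,r2:12,r3:4,r4:49
  c16: -  regs: r0:Add2,r1:32,r2:12,r3:4,r4:49

STATUS = VALUE 49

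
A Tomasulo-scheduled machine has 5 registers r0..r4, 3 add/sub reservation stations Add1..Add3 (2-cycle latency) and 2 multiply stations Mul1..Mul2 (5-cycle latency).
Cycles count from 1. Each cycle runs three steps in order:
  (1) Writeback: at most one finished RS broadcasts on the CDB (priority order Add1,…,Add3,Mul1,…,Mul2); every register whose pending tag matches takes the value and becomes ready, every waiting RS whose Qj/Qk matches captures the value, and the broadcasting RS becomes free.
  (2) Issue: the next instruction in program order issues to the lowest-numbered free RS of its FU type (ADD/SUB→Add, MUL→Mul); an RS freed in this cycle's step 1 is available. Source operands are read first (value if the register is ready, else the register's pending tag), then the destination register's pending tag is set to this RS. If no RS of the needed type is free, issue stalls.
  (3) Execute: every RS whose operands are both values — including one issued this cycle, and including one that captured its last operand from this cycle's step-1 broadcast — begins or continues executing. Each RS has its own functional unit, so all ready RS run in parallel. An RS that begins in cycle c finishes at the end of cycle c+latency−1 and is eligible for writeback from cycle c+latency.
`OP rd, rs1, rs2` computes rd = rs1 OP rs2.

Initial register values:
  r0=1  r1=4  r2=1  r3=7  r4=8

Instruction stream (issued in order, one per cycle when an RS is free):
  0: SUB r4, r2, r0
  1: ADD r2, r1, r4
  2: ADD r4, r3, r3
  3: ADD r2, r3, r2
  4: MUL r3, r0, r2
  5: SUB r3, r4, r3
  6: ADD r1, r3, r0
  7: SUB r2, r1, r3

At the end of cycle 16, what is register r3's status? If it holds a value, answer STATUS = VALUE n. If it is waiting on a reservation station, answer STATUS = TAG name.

STATUS = VALUE 3

cycle 1: issue SUB r4<-Add1 // r0:1,r1:4,r2:1,r3:7,r4:Add1
cycle 2: issue ADD r2<-Add2 // r0:1,r1:4,r2:Add2,r3:7,r4:Add1
cycle 3: CDB Add1=0; issue ADD r4<-Add1 // r0:1,r1:4,r2:Add2,r3:7,r4:Add1
cycle 4: issue ADD r2<-Add3 // r0:1,r1:4,r2:Add3,r3:7,r4:Add1
cycle 5: CDB Add1=14; issue MUL r3<-Mul1 // r0:1,r1:4,r2:Add3,r3:Mul1,r4:14
cycle 6: CDB Add2=4; issue SUB r3<-Add1 // r0:1,r1:4,r2:Add3,r3:Add1,r4:14
cycle 7: issue ADD r1<-Add2 // r0:1,r1:Add2,r2:Add3,r3:Add1,r4:14
cycle 8: CDB Add3=11; issue SUB r2<-Add3 // r0:1,r1:Add2,r2:Add3,r3:Add1,r4:14
cycle 9: - // r0:1,r1:Add2,r2:Add3,r3:Add1,r4:14
cycle 10: - // r0:1,r1:Add2,r2:Add3,r3:Add1,r4:14
cycle 11: - // r0:1,r1:Add2,r2:Add3,r3:Add1,r4:14
cycle 12: - // r0:1,r1:Add2,r2:Add3,r3:Add1,r4:14
cycle 13: CDB Mul1=11 // r0:1,r1:Add2,r2:Add3,r3:Add1,r4:14
cycle 14: - // r0:1,r1:Add2,r2:Add3,r3:Add1,r4:14
cycle 15: CDB Add1=3 // r0:1,r1:Add2,r2:Add3,r3:3,r4:14
cycle 16: - // r0:1,r1:Add2,r2:Add3,r3:3,r4:14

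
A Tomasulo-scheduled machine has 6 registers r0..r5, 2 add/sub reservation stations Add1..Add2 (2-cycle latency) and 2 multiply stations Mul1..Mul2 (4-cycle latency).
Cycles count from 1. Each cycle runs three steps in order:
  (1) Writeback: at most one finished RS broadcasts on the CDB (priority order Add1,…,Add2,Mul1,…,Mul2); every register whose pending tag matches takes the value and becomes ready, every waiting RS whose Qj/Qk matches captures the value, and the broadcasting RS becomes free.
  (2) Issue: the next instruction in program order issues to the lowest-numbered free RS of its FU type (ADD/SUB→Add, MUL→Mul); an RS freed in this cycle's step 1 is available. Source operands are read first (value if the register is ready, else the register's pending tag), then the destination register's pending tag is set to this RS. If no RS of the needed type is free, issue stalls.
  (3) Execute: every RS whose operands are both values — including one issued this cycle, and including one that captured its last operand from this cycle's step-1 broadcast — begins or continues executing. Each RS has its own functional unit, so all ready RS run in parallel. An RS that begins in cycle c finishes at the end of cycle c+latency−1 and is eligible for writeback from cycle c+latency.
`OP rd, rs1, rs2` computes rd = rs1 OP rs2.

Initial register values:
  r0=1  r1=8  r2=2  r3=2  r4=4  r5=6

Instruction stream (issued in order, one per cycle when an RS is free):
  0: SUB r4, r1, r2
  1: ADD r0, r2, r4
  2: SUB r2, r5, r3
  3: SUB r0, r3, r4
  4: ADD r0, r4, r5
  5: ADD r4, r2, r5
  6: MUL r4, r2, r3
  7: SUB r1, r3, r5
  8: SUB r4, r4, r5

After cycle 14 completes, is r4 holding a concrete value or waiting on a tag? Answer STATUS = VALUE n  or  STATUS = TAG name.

STATUS = VALUE 2

c1: issue SUB r4<-Add1 | r0:1,r1:8,r2:2,r3:2,r4:Add1,r5:6
c2: issue ADD r0<-Add2 | r0:Add2,r1:8,r2:2,r3:2,r4:Add1,r5:6
c3: CDB Add1=6; issue SUB r2<-Add1 | r0:Add2,r1:8,r2:Add1,r3:2,r4:6,r5:6
c4: stall | r0:Add2,r1:8,r2:Add1,r3:2,r4:6,r5:6
c5: CDB Add1=4; issue SUB r0<-Add1 | r0:Add1,r1:8,r2:4,r3:2,r4:6,r5:6
c6: CDB Add2=8; issue ADD r0<-Add2 | r0:Add2,r1:8,r2:4,r3:2,r4:6,r5:6
c7: CDB Add1=-4; issue ADD r4<-Add1 | r0:Add2,r1:8,r2:4,r3:2,r4:Add1,r5:6
c8: CDB Add2=12; issue MUL r4<-Mul1 | r0:12,r1:8,r2:4,r3:2,r4:Mul1,r5:6
c9: CDB Add1=10; issue SUB r1<-Add1 | r0:12,r1:Add1,r2:4,r3:2,r4:Mul1,r5:6
c10: issue SUB r4<-Add2 | r0:12,r1:Add1,r2:4,r3:2,r4:Add2,r5:6
c11: CDB Add1=-4 | r0:12,r1:-4,r2:4,r3:2,r4:Add2,r5:6
c12: CDB Mul1=8 | r0:12,r1:-4,r2:4,r3:2,r4:Add2,r5:6
c13: - | r0:12,r1:-4,r2:4,r3:2,r4:Add2,r5:6
c14: CDB Add2=2 | r0:12,r1:-4,r2:4,r3:2,r4:2,r5:6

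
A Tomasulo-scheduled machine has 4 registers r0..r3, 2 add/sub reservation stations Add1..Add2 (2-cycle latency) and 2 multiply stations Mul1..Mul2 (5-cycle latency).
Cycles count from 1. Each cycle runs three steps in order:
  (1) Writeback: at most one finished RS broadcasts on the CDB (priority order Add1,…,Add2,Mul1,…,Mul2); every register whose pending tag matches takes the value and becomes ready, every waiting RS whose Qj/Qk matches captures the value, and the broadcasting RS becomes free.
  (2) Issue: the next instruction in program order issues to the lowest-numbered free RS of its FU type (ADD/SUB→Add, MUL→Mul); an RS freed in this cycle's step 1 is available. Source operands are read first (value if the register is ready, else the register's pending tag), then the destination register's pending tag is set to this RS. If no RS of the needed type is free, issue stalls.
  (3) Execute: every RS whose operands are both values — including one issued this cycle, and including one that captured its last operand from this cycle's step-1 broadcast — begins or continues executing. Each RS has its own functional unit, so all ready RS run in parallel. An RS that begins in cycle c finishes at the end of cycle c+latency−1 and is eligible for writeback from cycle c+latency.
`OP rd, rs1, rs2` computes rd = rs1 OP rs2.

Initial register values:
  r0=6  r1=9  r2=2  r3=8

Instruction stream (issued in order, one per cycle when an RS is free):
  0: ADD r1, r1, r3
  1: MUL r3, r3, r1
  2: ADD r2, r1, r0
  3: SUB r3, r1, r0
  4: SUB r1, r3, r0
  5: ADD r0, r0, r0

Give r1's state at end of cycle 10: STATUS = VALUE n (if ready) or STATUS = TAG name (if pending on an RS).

cycle 1: issue ADD r1<-Add1 // r0:6,r1:Add1,r2:2,r3:8
cycle 2: issue MUL r3<-Mul1 // r0:6,r1:Add1,r2:2,r3:Mul1
cycle 3: CDB Add1=17; issue ADD r2<-Add1 // r0:6,r1:17,r2:Add1,r3:Mul1
cycle 4: issue SUB r3<-Add2 // r0:6,r1:17,r2:Add1,r3:Add2
cycle 5: CDB Add1=23; issue SUB r1<-Add1 // r0:6,r1:Add1,r2:23,r3:Add2
cycle 6: CDB Add2=11; issue ADD r0<-Add2 // r0:Add2,r1:Add1,r2:23,r3:11
cycle 7: - // r0:Add2,r1:Add1,r2:23,r3:11
cycle 8: CDB Add1=5 // r0:Add2,r1:5,r2:23,r3:11
cycle 9: CDB Add2=12 // r0:12,r1:5,r2:23,r3:11
cycle 10: CDB Mul1=136 // r0:12,r1:5,r2:23,r3:11

STATUS = VALUE 5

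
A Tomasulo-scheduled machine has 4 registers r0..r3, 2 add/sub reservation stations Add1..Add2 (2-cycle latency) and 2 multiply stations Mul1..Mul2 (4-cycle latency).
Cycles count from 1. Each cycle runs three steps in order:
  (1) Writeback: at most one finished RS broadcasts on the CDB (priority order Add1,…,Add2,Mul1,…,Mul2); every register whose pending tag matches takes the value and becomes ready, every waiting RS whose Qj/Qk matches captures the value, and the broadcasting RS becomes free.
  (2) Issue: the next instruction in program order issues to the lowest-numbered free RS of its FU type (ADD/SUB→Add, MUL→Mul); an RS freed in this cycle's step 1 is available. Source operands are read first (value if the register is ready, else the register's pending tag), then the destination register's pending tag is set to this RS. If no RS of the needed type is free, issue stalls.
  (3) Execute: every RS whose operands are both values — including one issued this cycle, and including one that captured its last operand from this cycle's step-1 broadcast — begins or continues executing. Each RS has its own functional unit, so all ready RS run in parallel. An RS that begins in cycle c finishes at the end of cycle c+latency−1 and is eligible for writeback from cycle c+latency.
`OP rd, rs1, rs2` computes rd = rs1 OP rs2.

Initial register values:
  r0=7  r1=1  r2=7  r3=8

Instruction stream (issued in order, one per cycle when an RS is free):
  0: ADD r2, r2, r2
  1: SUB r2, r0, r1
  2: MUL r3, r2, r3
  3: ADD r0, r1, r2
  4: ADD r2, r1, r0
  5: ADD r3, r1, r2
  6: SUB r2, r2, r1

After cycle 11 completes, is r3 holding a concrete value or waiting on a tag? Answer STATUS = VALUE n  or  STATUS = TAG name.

  c1: issue ADD r2<-Add1  regs: r0:7,r1:1,r2:Add1,r3:8
  c2: issue SUB r2<-Add2  regs: r0:7,r1:1,r2:Add2,r3:8
  c3: CDB Add1=14; issue MUL r3<-Mul1  regs: r0:7,r1:1,r2:Add2,r3:Mul1
  c4: CDB Add2=6; issue ADD r0<-Add1  regs: r0:Add1,r1:1,r2:6,r3:Mul1
  c5: issue ADD r2<-Add2  regs: r0:Add1,r1:1,r2:Add2,r3:Mul1
  c6: CDB Add1=7; issue ADD r3<-Add1  regs: r0:7,r1:1,r2:Add2,r3:Add1
  c7: stall  regs: r0:7,r1:1,r2:Add2,r3:Add1
  c8: CDB Add2=8; issue SUB r2<-Add2  regs: r0:7,r1:1,r2:Add2,r3:Add1
  c9: CDB Mul1=48  regs: r0:7,r1:1,r2:Add2,r3:Add1
  c10: CDB Add1=9  regs: r0:7,r1:1,r2:Add2,r3:9
  c11: CDB Add2=7  regs: r0:7,r1:1,r2:7,r3:9

STATUS = VALUE 9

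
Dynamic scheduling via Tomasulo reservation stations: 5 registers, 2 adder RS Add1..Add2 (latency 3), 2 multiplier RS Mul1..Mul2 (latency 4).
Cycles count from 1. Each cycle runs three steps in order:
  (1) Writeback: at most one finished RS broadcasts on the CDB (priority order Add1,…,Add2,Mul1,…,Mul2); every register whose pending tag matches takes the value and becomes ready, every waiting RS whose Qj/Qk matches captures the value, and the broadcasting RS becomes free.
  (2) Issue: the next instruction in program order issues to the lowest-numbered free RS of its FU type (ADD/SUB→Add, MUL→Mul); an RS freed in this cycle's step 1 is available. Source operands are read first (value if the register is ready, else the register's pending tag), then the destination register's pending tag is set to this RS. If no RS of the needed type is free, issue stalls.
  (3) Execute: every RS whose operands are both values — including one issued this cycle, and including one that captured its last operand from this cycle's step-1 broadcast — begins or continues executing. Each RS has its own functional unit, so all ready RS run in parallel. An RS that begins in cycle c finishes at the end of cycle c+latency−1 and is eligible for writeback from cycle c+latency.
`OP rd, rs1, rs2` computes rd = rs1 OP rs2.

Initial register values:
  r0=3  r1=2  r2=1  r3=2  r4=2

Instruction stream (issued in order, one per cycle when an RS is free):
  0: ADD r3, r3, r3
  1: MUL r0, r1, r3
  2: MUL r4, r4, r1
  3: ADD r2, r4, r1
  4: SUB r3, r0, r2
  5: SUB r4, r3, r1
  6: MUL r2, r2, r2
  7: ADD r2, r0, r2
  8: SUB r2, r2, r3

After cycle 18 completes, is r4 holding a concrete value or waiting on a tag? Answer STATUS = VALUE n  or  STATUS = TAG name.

STATUS = VALUE 0

c1: issue ADD r3<-Add1 | r0:3,r1:2,r2:1,r3:Add1,r4:2
c2: issue MUL r0<-Mul1 | r0:Mul1,r1:2,r2:1,r3:Add1,r4:2
c3: issue MUL r4<-Mul2 | r0:Mul1,r1:2,r2:1,r3:Add1,r4:Mul2
c4: CDB Add1=4; issue ADD r2<-Add1 | r0:Mul1,r1:2,r2:Add1,r3:4,r4:Mul2
c5: issue SUB r3<-Add2 | r0:Mul1,r1:2,r2:Add1,r3:Add2,r4:Mul2
c6: stall | r0:Mul1,r1:2,r2:Add1,r3:Add2,r4:Mul2
c7: CDB Mul2=4; stall | r0:Mul1,r1:2,r2:Add1,r3:Add2,r4:4
c8: CDB Mul1=8; stall | r0:8,r1:2,r2:Add1,r3:Add2,r4:4
c9: stall | r0:8,r1:2,r2:Add1,r3:Add2,r4:4
c10: CDB Add1=6; issue SUB r4<-Add1 | r0:8,r1:2,r2:6,r3:Add2,r4:Add1
c11: issue MUL r2<-Mul1 | r0:8,r1:2,r2:Mul1,r3:Add2,r4:Add1
c12: stall | r0:8,r1:2,r2:Mul1,r3:Add2,r4:Add1
c13: CDB Add2=2; issue ADD r2<-Add2 | r0:8,r1:2,r2:Add2,r3:2,r4:Add1
c14: stall | r0:8,r1:2,r2:Add2,r3:2,r4:Add1
c15: CDB Mul1=36; stall | r0:8,r1:2,r2:Add2,r3:2,r4:Add1
c16: CDB Add1=0; issue SUB r2<-Add1 | r0:8,r1:2,r2:Add1,r3:2,r4:0
c17: - | r0:8,r1:2,r2:Add1,r3:2,r4:0
c18: CDB Add2=44 | r0:8,r1:2,r2:Add1,r3:2,r4:0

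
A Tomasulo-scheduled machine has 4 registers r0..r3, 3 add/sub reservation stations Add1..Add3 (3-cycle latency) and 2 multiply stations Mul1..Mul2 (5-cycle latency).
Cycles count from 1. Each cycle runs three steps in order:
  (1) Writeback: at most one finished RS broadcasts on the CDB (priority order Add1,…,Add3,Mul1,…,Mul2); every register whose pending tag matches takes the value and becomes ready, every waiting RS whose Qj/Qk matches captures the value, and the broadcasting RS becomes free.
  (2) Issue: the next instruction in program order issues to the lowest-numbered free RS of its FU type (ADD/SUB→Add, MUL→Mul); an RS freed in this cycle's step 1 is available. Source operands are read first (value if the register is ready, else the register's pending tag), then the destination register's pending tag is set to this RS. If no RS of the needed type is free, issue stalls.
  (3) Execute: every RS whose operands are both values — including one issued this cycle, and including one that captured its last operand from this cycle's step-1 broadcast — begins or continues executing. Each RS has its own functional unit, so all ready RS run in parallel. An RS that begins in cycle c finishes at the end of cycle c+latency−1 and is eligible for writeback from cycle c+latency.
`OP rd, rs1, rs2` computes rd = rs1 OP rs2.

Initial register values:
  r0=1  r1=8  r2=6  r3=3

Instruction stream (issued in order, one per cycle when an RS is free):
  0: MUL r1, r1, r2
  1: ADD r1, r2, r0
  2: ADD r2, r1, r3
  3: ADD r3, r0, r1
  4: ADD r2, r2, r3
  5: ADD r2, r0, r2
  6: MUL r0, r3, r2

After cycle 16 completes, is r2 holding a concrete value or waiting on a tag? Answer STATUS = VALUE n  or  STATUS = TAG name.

  c1: issue MUL r1<-Mul1  regs: r0:1,r1:Mul1,r2:6,r3:3
  c2: issue ADD r1<-Add1  regs: r0:1,r1:Add1,r2:6,r3:3
  c3: issue ADD r2<-Add2  regs: r0:1,r1:Add1,r2:Add2,r3:3
  c4: issue ADD r3<-Add3  regs: r0:1,r1:Add1,r2:Add2,r3:Add3
  c5: CDB Add1=7; issue ADD r2<-Add1  regs: r0:1,r1:7,r2:Add1,r3:Add3
  c6: CDB Mul1=48; stall  regs: r0:1,r1:7,r2:Add1,r3:Add3
  c7: stall  regs: r0:1,r1:7,r2:Add1,r3:Add3
  c8: CDB Add2=10; issue ADD r2<-Add2  regs: r0:1,r1:7,r2:Add2,r3:Add3
  c9: CDB Add3=8; issue MUL r0<-Mul1  regs: r0:Mul1,r1:7,r2:Add2,r3:8
  c10: -  regs: r0:Mul1,r1:7,r2:Add2,r3:8
  c11: -  regs: r0:Mul1,r1:7,r2:Add2,r3:8
  c12: CDB Add1=18  regs: r0:Mul1,r1:7,r2:Add2,r3:8
  c13: -  regs: r0:Mul1,r1:7,r2:Add2,r3:8
  c14: -  regs: r0:Mul1,r1:7,r2:Add2,r3:8
  c15: CDB Add2=19  regs: r0:Mul1,r1:7,r2:19,r3:8
  c16: -  regs: r0:Mul1,r1:7,r2:19,r3:8

STATUS = VALUE 19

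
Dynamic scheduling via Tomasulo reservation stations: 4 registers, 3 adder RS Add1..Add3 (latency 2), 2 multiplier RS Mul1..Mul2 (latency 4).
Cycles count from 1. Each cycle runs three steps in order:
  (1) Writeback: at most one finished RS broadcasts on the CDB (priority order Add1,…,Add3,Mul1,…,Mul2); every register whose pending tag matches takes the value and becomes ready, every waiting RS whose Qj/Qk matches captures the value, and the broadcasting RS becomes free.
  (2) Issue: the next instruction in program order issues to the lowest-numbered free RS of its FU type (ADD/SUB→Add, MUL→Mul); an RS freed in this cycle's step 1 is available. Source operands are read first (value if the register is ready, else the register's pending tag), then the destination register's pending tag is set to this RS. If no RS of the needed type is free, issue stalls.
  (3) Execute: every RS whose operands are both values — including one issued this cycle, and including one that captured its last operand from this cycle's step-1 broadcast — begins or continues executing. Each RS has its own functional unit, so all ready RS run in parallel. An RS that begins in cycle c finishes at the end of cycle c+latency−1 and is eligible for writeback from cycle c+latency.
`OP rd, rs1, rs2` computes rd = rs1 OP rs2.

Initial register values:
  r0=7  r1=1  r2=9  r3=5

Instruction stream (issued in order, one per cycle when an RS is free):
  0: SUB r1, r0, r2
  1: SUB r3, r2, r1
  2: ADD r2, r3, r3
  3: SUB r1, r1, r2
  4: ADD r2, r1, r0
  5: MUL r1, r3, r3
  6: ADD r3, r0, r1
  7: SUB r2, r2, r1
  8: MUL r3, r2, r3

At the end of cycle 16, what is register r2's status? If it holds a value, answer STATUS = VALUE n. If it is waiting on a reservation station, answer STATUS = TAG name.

c1: issue SUB r1<-Add1 | r0:7,r1:Add1,r2:9,r3:5
c2: issue SUB r3<-Add2 | r0:7,r1:Add1,r2:9,r3:Add2
c3: CDB Add1=-2; issue ADD r2<-Add1 | r0:7,r1:-2,r2:Add1,r3:Add2
c4: issue SUB r1<-Add3 | r0:7,r1:Add3,r2:Add1,r3:Add2
c5: CDB Add2=11; issue ADD r2<-Add2 | r0:7,r1:Add3,r2:Add2,r3:11
c6: issue MUL r1<-Mul1 | r0:7,r1:Mul1,r2:Add2,r3:11
c7: CDB Add1=22; issue ADD r3<-Add1 | r0:7,r1:Mul1,r2:Add2,r3:Add1
c8: stall | r0:7,r1:Mul1,r2:Add2,r3:Add1
c9: CDB Add3=-24; issue SUB r2<-Add3 | r0:7,r1:Mul1,r2:Add3,r3:Add1
c10: CDB Mul1=121; issue MUL r3<-Mul1 | r0:7,r1:121,r2:Add3,r3:Mul1
c11: CDB Add2=-17 | r0:7,r1:121,r2:Add3,r3:Mul1
c12: CDB Add1=128 | r0:7,r1:121,r2:Add3,r3:Mul1
c13: CDB Add3=-138 | r0:7,r1:121,r2:-138,r3:Mul1
c14: - | r0:7,r1:121,r2:-138,r3:Mul1
c15: - | r0:7,r1:121,r2:-138,r3:Mul1
c16: - | r0:7,r1:121,r2:-138,r3:Mul1

STATUS = VALUE -138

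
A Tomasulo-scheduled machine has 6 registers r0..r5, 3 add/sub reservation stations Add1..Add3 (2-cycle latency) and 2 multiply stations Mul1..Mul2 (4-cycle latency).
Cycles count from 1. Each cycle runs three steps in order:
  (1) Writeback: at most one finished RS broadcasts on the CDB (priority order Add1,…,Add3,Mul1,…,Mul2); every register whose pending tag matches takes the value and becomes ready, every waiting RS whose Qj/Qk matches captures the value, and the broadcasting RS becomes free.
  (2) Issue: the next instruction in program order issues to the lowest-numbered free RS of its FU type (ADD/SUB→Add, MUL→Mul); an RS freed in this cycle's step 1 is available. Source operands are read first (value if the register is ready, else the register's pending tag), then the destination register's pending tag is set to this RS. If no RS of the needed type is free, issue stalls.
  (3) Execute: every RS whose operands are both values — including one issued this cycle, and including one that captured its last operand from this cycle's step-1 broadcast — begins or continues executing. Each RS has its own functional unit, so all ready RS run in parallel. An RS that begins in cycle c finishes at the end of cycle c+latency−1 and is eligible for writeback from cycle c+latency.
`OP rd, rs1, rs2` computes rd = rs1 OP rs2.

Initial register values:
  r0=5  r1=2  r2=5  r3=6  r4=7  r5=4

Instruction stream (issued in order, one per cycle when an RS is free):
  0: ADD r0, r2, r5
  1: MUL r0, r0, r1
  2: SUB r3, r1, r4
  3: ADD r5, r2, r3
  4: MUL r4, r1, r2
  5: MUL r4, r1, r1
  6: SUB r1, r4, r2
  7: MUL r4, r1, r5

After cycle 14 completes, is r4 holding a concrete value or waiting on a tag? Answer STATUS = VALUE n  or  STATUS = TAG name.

STATUS = TAG Mul2

c1: issue ADD r0<-Add1 | r0:Add1,r1:2,r2:5,r3:6,r4:7,r5:4
c2: issue MUL r0<-Mul1 | r0:Mul1,r1:2,r2:5,r3:6,r4:7,r5:4
c3: CDB Add1=9; issue SUB r3<-Add1 | r0:Mul1,r1:2,r2:5,r3:Add1,r4:7,r5:4
c4: issue ADD r5<-Add2 | r0:Mul1,r1:2,r2:5,r3:Add1,r4:7,r5:Add2
c5: CDB Add1=-5; issue MUL r4<-Mul2 | r0:Mul1,r1:2,r2:5,r3:-5,r4:Mul2,r5:Add2
c6: stall | r0:Mul1,r1:2,r2:5,r3:-5,r4:Mul2,r5:Add2
c7: CDB Add2=0; stall | r0:Mul1,r1:2,r2:5,r3:-5,r4:Mul2,r5:0
c8: CDB Mul1=18; issue MUL r4<-Mul1 | r0:18,r1:2,r2:5,r3:-5,r4:Mul1,r5:0
c9: CDB Mul2=10; issue SUB r1<-Add1 | r0:18,r1:Add1,r2:5,r3:-5,r4:Mul1,r5:0
c10: issue MUL r4<-Mul2 | r0:18,r1:Add1,r2:5,r3:-5,r4:Mul2,r5:0
c11: - | r0:18,r1:Add1,r2:5,r3:-5,r4:Mul2,r5:0
c12: CDB Mul1=4 | r0:18,r1:Add1,r2:5,r3:-5,r4:Mul2,r5:0
c13: - | r0:18,r1:Add1,r2:5,r3:-5,r4:Mul2,r5:0
c14: CDB Add1=-1 | r0:18,r1:-1,r2:5,r3:-5,r4:Mul2,r5:0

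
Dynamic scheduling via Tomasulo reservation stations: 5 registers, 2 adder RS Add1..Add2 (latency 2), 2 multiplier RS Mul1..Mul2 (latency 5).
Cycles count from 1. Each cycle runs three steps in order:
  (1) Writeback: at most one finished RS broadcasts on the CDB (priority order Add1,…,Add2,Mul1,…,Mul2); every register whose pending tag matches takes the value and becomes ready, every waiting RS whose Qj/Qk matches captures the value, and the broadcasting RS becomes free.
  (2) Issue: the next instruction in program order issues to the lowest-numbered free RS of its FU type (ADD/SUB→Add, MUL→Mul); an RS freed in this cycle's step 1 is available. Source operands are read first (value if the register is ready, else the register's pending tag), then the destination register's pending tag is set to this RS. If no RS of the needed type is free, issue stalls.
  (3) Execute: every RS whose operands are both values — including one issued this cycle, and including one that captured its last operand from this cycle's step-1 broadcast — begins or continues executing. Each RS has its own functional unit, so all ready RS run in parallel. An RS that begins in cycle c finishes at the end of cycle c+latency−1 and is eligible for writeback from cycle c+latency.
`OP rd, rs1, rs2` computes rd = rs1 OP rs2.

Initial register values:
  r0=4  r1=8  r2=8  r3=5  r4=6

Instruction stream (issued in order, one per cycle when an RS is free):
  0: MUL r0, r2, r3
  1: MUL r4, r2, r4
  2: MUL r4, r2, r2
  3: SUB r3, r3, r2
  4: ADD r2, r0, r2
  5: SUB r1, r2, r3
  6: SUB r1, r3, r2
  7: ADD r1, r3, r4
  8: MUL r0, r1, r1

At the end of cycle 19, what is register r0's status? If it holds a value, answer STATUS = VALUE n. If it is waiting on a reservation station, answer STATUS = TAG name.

  c1: issue MUL r0<-Mul1  regs: r0:Mul1,r1:8,r2:8,r3:5,r4:6
  c2: issue MUL r4<-Mul2  regs: r0:Mul1,r1:8,r2:8,r3:5,r4:Mul2
  c3: stall  regs: r0:Mul1,r1:8,r2:8,r3:5,r4:Mul2
  c4: stall  regs: r0:Mul1,r1:8,r2:8,r3:5,r4:Mul2
  c5: stall  regs: r0:Mul1,r1:8,r2:8,r3:5,r4:Mul2
  c6: CDB Mul1=40; issue MUL r4<-Mul1  regs: r0:40,r1:8,r2:8,r3:5,r4:Mul1
  c7: CDB Mul2=48; issue SUB r3<-Add1  regs: r0:40,r1:8,r2:8,r3:Add1,r4:Mul1
  c8: issue ADD r2<-Add2  regs: r0:40,r1:8,r2:Add2,r3:Add1,r4:Mul1
  c9: CDB Add1=-3; issue SUB r1<-Add1  regs: r0:40,r1:Add1,r2:Add2,r3:-3,r4:Mul1
  c10: CDB Add2=48; issue SUB r1<-Add2  regs: r0:40,r1:Add2,r2:48,r3:-3,r4:Mul1
  c11: CDB Mul1=64; stall  regs: r0:40,r1:Add2,r2:48,r3:-3,r4:64
  c12: CDB Add1=51; issue ADD r1<-Add1  regs: r0:40,r1:Add1,r2:48,r3:-3,r4:64
  c13: CDB Add2=-51; issue MUL r0<-Mul1  regs: r0:Mul1,r1:Add1,r2:48,r3:-3,r4:64
  c14: CDB Add1=61  regs: r0:Mul1,r1:61,r2:48,r3:-3,r4:64
  c15: -  regs: r0:Mul1,r1:61,r2:48,r3:-3,r4:64
  c16: -  regs: r0:Mul1,r1:61,r2:48,r3:-3,r4:64
  c17: -  regs: r0:Mul1,r1:61,r2:48,r3:-3,r4:64
  c18: -  regs: r0:Mul1,r1:61,r2:48,r3:-3,r4:64
  c19: CDB Mul1=3721  regs: r0:3721,r1:61,r2:48,r3:-3,r4:64

STATUS = VALUE 3721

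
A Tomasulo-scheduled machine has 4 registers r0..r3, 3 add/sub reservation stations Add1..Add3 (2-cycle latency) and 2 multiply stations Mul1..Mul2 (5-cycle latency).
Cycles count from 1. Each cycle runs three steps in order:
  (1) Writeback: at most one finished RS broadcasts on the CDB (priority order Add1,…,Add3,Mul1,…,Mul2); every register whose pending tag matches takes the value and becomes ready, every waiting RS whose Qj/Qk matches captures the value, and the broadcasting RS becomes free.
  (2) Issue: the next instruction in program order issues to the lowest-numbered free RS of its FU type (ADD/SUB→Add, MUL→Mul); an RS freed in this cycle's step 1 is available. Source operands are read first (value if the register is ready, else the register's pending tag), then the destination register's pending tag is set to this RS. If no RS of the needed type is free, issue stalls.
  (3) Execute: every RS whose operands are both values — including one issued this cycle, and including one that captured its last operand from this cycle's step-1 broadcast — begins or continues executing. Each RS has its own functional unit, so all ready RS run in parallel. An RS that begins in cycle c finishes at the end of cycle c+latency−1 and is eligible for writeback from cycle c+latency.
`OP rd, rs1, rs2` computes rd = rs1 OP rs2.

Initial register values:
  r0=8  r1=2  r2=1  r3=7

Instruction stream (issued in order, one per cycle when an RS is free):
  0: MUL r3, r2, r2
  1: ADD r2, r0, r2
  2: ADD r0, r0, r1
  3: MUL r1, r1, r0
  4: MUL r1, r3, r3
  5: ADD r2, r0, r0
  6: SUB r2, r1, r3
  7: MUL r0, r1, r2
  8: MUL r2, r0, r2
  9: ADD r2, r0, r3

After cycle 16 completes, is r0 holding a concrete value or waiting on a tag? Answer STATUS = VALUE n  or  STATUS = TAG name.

STATUS = TAG Mul2

c1: issue MUL r3<-Mul1 | r0:8,r1:2,r2:1,r3:Mul1
c2: issue ADD r2<-Add1 | r0:8,r1:2,r2:Add1,r3:Mul1
c3: issue ADD r0<-Add2 | r0:Add2,r1:2,r2:Add1,r3:Mul1
c4: CDB Add1=9; issue MUL r1<-Mul2 | r0:Add2,r1:Mul2,r2:9,r3:Mul1
c5: CDB Add2=10; stall | r0:10,r1:Mul2,r2:9,r3:Mul1
c6: CDB Mul1=1; issue MUL r1<-Mul1 | r0:10,r1:Mul1,r2:9,r3:1
c7: issue ADD r2<-Add1 | r0:10,r1:Mul1,r2:Add1,r3:1
c8: issue SUB r2<-Add2 | r0:10,r1:Mul1,r2:Add2,r3:1
c9: CDB Add1=20; stall | r0:10,r1:Mul1,r2:Add2,r3:1
c10: CDB Mul2=20; issue MUL r0<-Mul2 | r0:Mul2,r1:Mul1,r2:Add2,r3:1
c11: CDB Mul1=1; issue MUL r2<-Mul1 | r0:Mul2,r1:1,r2:Mul1,r3:1
c12: issue ADD r2<-Add1 | r0:Mul2,r1:1,r2:Add1,r3:1
c13: CDB Add2=0 | r0:Mul2,r1:1,r2:Add1,r3:1
c14: - | r0:Mul2,r1:1,r2:Add1,r3:1
c15: - | r0:Mul2,r1:1,r2:Add1,r3:1
c16: - | r0:Mul2,r1:1,r2:Add1,r3:1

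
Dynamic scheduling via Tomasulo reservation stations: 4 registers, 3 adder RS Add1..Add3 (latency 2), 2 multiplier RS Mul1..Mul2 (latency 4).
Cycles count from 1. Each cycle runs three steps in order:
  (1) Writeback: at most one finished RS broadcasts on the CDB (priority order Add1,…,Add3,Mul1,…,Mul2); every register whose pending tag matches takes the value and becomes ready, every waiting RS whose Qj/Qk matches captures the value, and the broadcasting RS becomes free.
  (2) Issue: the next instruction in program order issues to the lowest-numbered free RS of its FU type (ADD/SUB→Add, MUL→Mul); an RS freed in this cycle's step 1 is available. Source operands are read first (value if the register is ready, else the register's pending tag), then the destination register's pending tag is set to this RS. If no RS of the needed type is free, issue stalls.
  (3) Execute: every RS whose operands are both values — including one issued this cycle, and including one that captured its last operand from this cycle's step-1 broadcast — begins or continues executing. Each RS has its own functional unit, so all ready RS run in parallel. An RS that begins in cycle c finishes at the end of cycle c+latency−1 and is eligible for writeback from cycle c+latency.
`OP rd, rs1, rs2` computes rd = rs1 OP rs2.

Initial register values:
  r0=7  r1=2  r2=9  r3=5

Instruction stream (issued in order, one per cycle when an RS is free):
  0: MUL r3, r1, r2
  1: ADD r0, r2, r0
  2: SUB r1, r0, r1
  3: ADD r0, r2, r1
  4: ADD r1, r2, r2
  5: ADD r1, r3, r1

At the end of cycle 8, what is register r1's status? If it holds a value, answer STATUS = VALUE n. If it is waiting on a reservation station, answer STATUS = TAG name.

cycle 1: issue MUL r3<-Mul1 // r0:7,r1:2,r2:9,r3:Mul1
cycle 2: issue ADD r0<-Add1 // r0:Add1,r1:2,r2:9,r3:Mul1
cycle 3: issue SUB r1<-Add2 // r0:Add1,r1:Add2,r2:9,r3:Mul1
cycle 4: CDB Add1=16; issue ADD r0<-Add1 // r0:Add1,r1:Add2,r2:9,r3:Mul1
cycle 5: CDB Mul1=18; issue ADD r1<-Add3 // r0:Add1,r1:Add3,r2:9,r3:18
cycle 6: CDB Add2=14; issue ADD r1<-Add2 // r0:Add1,r1:Add2,r2:9,r3:18
cycle 7: CDB Add3=18 // r0:Add1,r1:Add2,r2:9,r3:18
cycle 8: CDB Add1=23 // r0:23,r1:Add2,r2:9,r3:18

STATUS = TAG Add2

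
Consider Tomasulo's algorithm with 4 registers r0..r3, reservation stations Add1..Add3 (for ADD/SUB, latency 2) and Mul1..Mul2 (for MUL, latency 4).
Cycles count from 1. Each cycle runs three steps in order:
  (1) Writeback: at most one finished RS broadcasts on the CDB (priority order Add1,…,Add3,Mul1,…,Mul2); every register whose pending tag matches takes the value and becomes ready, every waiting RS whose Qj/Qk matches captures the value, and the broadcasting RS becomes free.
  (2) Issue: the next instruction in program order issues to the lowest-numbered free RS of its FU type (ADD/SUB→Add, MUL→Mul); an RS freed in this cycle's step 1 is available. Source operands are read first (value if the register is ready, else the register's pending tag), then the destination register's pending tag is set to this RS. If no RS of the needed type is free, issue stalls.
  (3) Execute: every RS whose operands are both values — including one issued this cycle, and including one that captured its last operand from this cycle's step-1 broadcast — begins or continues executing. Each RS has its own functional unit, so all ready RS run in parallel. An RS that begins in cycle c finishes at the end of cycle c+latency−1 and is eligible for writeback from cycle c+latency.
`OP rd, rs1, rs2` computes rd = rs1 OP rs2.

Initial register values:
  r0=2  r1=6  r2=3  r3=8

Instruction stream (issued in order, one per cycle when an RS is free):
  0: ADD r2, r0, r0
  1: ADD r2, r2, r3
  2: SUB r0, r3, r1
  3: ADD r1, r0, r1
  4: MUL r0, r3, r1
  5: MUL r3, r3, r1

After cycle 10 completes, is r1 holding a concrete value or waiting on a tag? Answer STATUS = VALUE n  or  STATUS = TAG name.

STATUS = VALUE 8

  c1: issue ADD r2<-Add1  regs: r0:2,r1:6,r2:Add1,r3:8
  c2: issue ADD r2<-Add2  regs: r0:2,r1:6,r2:Add2,r3:8
  c3: CDB Add1=4; issue SUB r0<-Add1  regs: r0:Add1,r1:6,r2:Add2,r3:8
  c4: issue ADD r1<-Add3  regs: r0:Add1,r1:Add3,r2:Add2,r3:8
  c5: CDB Add1=2; issue MUL r0<-Mul1  regs: r0:Mul1,r1:Add3,r2:Add2,r3:8
  c6: CDB Add2=12; issue MUL r3<-Mul2  regs: r0:Mul1,r1:Add3,r2:12,r3:Mul2
  c7: CDB Add3=8  regs: r0:Mul1,r1:8,r2:12,r3:Mul2
  c8: -  regs: r0:Mul1,r1:8,r2:12,r3:Mul2
  c9: -  regs: r0:Mul1,r1:8,r2:12,r3:Mul2
  c10: -  regs: r0:Mul1,r1:8,r2:12,r3:Mul2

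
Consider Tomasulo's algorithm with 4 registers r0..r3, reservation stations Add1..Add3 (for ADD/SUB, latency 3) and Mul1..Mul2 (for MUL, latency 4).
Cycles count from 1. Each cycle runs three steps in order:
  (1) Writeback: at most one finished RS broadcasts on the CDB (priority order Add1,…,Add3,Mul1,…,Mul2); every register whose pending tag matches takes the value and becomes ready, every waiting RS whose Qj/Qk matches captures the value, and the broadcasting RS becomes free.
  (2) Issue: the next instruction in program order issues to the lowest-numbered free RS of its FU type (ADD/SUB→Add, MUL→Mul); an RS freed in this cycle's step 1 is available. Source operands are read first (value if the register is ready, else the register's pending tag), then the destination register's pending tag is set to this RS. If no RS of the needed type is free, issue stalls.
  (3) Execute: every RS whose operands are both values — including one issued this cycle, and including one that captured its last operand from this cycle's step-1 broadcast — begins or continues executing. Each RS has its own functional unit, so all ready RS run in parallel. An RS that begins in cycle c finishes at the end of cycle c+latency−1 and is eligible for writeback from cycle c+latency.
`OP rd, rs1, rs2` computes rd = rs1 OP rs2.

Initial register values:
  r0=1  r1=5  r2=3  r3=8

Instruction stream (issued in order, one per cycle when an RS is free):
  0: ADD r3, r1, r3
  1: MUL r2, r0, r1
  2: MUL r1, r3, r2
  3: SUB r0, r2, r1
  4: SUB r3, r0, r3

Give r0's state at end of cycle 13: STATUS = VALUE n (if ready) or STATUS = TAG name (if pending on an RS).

c1: issue ADD r3<-Add1 | r0:1,r1:5,r2:3,r3:Add1
c2: issue MUL r2<-Mul1 | r0:1,r1:5,r2:Mul1,r3:Add1
c3: issue MUL r1<-Mul2 | r0:1,r1:Mul2,r2:Mul1,r3:Add1
c4: CDB Add1=13; issue SUB r0<-Add1 | r0:Add1,r1:Mul2,r2:Mul1,r3:13
c5: issue SUB r3<-Add2 | r0:Add1,r1:Mul2,r2:Mul1,r3:Add2
c6: CDB Mul1=5 | r0:Add1,r1:Mul2,r2:5,r3:Add2
c7: - | r0:Add1,r1:Mul2,r2:5,r3:Add2
c8: - | r0:Add1,r1:Mul2,r2:5,r3:Add2
c9: - | r0:Add1,r1:Mul2,r2:5,r3:Add2
c10: CDB Mul2=65 | r0:Add1,r1:65,r2:5,r3:Add2
c11: - | r0:Add1,r1:65,r2:5,r3:Add2
c12: - | r0:Add1,r1:65,r2:5,r3:Add2
c13: CDB Add1=-60 | r0:-60,r1:65,r2:5,r3:Add2

STATUS = VALUE -60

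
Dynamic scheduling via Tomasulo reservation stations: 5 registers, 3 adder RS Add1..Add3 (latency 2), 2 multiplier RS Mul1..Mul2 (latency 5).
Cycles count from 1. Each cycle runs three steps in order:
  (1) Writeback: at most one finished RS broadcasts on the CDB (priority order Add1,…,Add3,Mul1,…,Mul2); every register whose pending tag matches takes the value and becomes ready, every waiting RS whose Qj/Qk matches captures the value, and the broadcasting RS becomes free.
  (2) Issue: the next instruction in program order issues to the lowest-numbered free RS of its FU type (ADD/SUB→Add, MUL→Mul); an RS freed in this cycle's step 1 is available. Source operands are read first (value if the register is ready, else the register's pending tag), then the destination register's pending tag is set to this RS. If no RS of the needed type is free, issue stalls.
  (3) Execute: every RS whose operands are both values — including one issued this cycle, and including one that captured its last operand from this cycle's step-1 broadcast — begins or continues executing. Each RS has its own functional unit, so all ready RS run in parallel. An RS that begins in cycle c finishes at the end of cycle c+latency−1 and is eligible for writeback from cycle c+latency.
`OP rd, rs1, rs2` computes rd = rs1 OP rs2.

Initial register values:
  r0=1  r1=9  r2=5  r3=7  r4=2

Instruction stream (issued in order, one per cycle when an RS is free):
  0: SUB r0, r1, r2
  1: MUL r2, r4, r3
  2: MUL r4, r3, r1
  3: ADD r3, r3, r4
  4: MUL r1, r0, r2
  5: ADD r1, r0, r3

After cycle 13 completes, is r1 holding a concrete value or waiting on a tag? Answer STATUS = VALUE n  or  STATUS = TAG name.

STATUS = VALUE 74

c1: issue SUB r0<-Add1 | r0:Add1,r1:9,r2:5,r3:7,r4:2
c2: issue MUL r2<-Mul1 | r0:Add1,r1:9,r2:Mul1,r3:7,r4:2
c3: CDB Add1=4; issue MUL r4<-Mul2 | r0:4,r1:9,r2:Mul1,r3:7,r4:Mul2
c4: issue ADD r3<-Add1 | r0:4,r1:9,r2:Mul1,r3:Add1,r4:Mul2
c5: stall | r0:4,r1:9,r2:Mul1,r3:Add1,r4:Mul2
c6: stall | r0:4,r1:9,r2:Mul1,r3:Add1,r4:Mul2
c7: CDB Mul1=14; issue MUL r1<-Mul1 | r0:4,r1:Mul1,r2:14,r3:Add1,r4:Mul2
c8: CDB Mul2=63; issue ADD r1<-Add2 | r0:4,r1:Add2,r2:14,r3:Add1,r4:63
c9: - | r0:4,r1:Add2,r2:14,r3:Add1,r4:63
c10: CDB Add1=70 | r0:4,r1:Add2,r2:14,r3:70,r4:63
c11: - | r0:4,r1:Add2,r2:14,r3:70,r4:63
c12: CDB Add2=74 | r0:4,r1:74,r2:14,r3:70,r4:63
c13: CDB Mul1=56 | r0:4,r1:74,r2:14,r3:70,r4:63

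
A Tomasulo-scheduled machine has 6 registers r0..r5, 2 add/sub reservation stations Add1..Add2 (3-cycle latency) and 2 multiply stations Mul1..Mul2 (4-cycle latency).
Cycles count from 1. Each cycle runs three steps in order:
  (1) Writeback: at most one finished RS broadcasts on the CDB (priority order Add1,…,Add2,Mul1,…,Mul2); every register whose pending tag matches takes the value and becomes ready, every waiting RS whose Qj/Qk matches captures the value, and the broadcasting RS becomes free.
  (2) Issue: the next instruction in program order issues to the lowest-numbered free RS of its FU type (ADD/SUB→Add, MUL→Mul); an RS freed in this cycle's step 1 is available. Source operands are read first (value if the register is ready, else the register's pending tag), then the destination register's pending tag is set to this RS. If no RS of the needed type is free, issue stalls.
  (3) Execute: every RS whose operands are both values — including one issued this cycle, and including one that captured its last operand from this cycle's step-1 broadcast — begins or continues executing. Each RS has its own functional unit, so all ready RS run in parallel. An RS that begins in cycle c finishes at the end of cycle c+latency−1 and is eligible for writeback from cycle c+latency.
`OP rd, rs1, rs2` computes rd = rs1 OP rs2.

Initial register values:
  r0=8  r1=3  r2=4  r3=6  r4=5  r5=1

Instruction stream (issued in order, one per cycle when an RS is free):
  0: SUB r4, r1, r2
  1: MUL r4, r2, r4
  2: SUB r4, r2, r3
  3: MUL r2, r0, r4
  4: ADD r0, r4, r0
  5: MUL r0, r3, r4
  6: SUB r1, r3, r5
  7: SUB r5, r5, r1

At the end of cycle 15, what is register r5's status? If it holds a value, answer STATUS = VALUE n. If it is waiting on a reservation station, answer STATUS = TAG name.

STATUS = VALUE -4

c1: issue SUB r4<-Add1 | r0:8,r1:3,r2:4,r3:6,r4:Add1,r5:1
c2: issue MUL r4<-Mul1 | r0:8,r1:3,r2:4,r3:6,r4:Mul1,r5:1
c3: issue SUB r4<-Add2 | r0:8,r1:3,r2:4,r3:6,r4:Add2,r5:1
c4: CDB Add1=-1; issue MUL r2<-Mul2 | r0:8,r1:3,r2:Mul2,r3:6,r4:Add2,r5:1
c5: issue ADD r0<-Add1 | r0:Add1,r1:3,r2:Mul2,r3:6,r4:Add2,r5:1
c6: CDB Add2=-2; stall | r0:Add1,r1:3,r2:Mul2,r3:6,r4:-2,r5:1
c7: stall | r0:Add1,r1:3,r2:Mul2,r3:6,r4:-2,r5:1
c8: CDB Mul1=-4; issue MUL r0<-Mul1 | r0:Mul1,r1:3,r2:Mul2,r3:6,r4:-2,r5:1
c9: CDB Add1=6; issue SUB r1<-Add1 | r0:Mul1,r1:Add1,r2:Mul2,r3:6,r4:-2,r5:1
c10: CDB Mul2=-16; issue SUB r5<-Add2 | r0:Mul1,r1:Add1,r2:-16,r3:6,r4:-2,r5:Add2
c11: - | r0:Mul1,r1:Add1,r2:-16,r3:6,r4:-2,r5:Add2
c12: CDB Add1=5 | r0:Mul1,r1:5,r2:-16,r3:6,r4:-2,r5:Add2
c13: CDB Mul1=-12 | r0:-12,r1:5,r2:-16,r3:6,r4:-2,r5:Add2
c14: - | r0:-12,r1:5,r2:-16,r3:6,r4:-2,r5:Add2
c15: CDB Add2=-4 | r0:-12,r1:5,r2:-16,r3:6,r4:-2,r5:-4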